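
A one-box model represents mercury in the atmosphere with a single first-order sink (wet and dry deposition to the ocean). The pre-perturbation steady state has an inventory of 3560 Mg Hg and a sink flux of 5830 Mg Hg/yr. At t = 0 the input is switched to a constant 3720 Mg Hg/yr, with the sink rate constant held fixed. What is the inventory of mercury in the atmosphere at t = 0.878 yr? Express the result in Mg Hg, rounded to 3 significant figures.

2580 Mg Hg

τ = M₀/F₀ = 3560/5830 = 0.6106 yr; rate constant k = 1/τ.
New steady state M_∞ = F₁/k = F₁·τ = 3720 × 0.6106 = 2271.6 Mg Hg.
M(t) = M_∞ + (M₀ − M_∞)·e^(−t/τ); t/τ = 0.878/0.6106 = 1.438, so e^(−t/τ) = 0.2374.
M(t) = 2271.6 + 1288 × 0.2374 = 2577.5 Mg Hg.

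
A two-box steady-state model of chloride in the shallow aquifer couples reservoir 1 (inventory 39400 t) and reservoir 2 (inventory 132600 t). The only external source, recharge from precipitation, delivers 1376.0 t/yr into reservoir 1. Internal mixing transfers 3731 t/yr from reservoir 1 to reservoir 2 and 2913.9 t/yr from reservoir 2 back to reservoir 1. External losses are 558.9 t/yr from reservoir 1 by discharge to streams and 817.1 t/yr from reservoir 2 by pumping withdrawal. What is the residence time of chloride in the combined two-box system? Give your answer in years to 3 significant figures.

125 yr

Residence time in the combined system uses the total inventory and the total *external* removal — internal exchanges between the two boxes cancel.
M_total = 39400 + 132600 = 172000 t.
ΣF_external_out = 558.9 + 817.1 = 1376.0 t/yr.
τ = M_total / ΣF_ext = 172000 / 1376.0 = 125.0 yr.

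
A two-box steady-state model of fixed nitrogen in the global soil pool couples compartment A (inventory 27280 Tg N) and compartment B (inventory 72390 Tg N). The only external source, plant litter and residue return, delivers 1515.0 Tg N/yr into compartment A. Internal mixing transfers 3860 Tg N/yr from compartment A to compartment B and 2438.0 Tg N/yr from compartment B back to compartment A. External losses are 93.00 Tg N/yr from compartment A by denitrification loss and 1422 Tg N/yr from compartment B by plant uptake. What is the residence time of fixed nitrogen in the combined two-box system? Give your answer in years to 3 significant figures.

65.8 yr

Treat the two boxes together as one reservoir: the mixing fluxes between them are internal recycling, so τ = ΣM / Σ(external losses).
M_total = 27280 + 72390 = 99670 Tg N.
ΣF_external_out = 93.00 + 1422 = 1515.0 Tg N/yr.
τ = M_total / ΣF_ext = 99670 / 1515.0 = 65.79 yr.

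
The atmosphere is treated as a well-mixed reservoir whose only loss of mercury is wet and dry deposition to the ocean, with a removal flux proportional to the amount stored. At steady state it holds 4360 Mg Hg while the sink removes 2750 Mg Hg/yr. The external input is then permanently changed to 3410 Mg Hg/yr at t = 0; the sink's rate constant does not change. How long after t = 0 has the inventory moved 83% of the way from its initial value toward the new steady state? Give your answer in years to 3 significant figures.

τ = M₀/F₀ = 4360/2750 = 1.585 yr.
The remaining gap fraction is e^(−t/τ); 83% covered ⇒ e^(−t/τ) = 0.170.
t = −τ ln(0.170) = 1.585 × 1.772 = 2.809 yr.

2.81 yr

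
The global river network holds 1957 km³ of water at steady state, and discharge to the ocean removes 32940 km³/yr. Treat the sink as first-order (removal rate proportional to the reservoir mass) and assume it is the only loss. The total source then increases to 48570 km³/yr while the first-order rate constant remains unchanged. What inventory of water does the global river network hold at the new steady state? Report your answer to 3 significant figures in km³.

Rate constant k = F/M = 32940 / 1957 = 16.83 yr⁻¹.
At the new steady state, source = k·M_new ⇒ M_new = 48570 / 16.83 = 2886 km³.
(Equivalently M_new = M × F_new/F_old = 1957 × 48570/32940.)

2890 km³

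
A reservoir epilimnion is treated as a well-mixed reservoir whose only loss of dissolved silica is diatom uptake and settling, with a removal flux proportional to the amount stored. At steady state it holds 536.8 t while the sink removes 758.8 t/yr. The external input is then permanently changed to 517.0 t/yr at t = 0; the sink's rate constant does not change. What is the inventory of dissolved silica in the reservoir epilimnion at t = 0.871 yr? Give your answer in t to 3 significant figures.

The sink rate constant is k = F₀/M₀ = 758.8/536.8 = 1.414 yr⁻¹.
Solving dM/dt = F₁ − kM with M(0) = M₀ gives M(t) = F₁/k + (M₀ − F₁/k)·e^(−kt).
F₁/k = 517.0/1.414 = 365.74 t; kt = 1.414 × 0.871 = 1.231, e^(−kt) = 0.2919.
M(0.871) = 365.74 + (536.8 − 365.74) × 0.2919 = 365.74 + 49.94 = 415.68 t.

416 t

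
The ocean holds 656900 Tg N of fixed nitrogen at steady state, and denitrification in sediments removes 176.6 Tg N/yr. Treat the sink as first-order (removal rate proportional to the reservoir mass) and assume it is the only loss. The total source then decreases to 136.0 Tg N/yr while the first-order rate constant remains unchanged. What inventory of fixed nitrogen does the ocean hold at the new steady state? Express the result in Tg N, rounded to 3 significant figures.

Rate constant k = F/M = 176.6 / 656900 = 0.0002688 yr⁻¹.
At the new steady state, source = k·M_new ⇒ M_new = 136.0 / 0.0002688 = 505900 Tg N.
(Equivalently M_new = M × F_new/F_old = 656900 × 136.0/176.6.)

506000 Tg N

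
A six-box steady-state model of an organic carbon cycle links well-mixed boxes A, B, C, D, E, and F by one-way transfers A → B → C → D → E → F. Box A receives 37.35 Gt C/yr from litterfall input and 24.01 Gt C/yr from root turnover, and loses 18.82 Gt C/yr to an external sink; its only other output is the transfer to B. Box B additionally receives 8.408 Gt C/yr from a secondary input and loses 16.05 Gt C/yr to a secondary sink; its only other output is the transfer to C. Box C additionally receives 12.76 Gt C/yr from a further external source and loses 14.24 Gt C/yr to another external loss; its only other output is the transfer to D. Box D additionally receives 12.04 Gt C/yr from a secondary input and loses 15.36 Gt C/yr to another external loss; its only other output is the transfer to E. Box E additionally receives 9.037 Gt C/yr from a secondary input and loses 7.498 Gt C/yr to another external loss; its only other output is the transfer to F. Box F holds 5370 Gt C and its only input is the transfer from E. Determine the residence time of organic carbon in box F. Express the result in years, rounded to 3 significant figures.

170 yr

Box A: F(A→B) = (37.35 + 24.01) − 18.82 = 42.540 Gt C/yr.
Box B: F(B→C) = (42.540 + 8.408) − 16.05 = 34.898 Gt C/yr.
Box C: F(C→D) = (34.898 + 12.76) − 14.24 = 33.418 Gt C/yr.
Box D: F(D→E) = (33.418 + 12.04) − 15.36 = 30.098 Gt C/yr.
Box E: F(E→F) = (30.098 + 9.037) − 7.498 = 31.637 Gt C/yr.
Box F throughput = its input = 31.637 Gt C/yr; τ = 5370 / 31.637 = 169.7 yr.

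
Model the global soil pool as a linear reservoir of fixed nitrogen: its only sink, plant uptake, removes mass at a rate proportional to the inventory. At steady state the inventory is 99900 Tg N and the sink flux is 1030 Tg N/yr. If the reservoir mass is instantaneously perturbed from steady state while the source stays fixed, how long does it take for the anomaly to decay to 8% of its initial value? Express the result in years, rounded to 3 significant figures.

245 yr

For a linear reservoir the anomaly decays as exp(−t/τ) with τ = M/F = 99900/1030 = 96.99 yr.
exp(−t/τ) = 0.08 ⇒ t = −τ ln(0.08) = 96.99 × 2.526 = 245.0 yr.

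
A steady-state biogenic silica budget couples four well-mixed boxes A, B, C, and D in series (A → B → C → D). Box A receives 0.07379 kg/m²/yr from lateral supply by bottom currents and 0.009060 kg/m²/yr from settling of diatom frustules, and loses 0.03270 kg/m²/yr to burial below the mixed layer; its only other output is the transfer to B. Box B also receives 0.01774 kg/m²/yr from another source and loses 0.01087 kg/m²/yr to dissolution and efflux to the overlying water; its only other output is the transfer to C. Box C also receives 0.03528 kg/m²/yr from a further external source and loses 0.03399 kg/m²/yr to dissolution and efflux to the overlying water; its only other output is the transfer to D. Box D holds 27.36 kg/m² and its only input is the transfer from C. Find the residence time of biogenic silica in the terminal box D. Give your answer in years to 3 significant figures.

Box A: F(A→B) = (0.07379 + 0.009060) − 0.03270 = 0.050150 kg/m²/yr.
Box B: F(B→C) = (0.050150 + 0.01774) − 0.01087 = 0.057020 kg/m²/yr.
Box C: F(C→D) = (0.057020 + 0.03528) − 0.03399 = 0.058310 kg/m²/yr.
Box D throughput = its input = 0.058310 kg/m²/yr; τ = 27.36 / 0.058310 = 469.2 yr.

469 yr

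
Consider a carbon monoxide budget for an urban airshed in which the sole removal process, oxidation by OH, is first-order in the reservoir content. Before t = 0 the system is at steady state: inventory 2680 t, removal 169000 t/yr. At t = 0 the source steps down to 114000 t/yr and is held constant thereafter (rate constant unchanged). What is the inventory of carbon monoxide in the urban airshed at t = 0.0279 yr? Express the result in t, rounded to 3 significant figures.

τ = M₀/F₀ = 2680/169000 = 0.01586 yr; rate constant k = 1/τ.
New steady state M_∞ = F₁/k = F₁·τ = 114000 × 0.01586 = 1807.8 t.
M(t) = M_∞ + (M₀ − M_∞)·e^(−t/τ); t/τ = 0.0279/0.01586 = 1.759, so e^(−t/τ) = 0.1722.
M(t) = 1807.8 + 872.2 × 0.1722 = 1958.0 t.

1960 t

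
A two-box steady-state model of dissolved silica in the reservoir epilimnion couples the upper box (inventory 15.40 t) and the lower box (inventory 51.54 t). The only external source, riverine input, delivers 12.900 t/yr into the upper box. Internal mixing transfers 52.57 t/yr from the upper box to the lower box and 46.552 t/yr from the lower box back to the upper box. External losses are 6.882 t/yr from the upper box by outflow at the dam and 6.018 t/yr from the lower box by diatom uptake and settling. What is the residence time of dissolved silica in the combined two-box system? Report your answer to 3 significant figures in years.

5.19 yr

Residence time in the combined system uses the total inventory and the total *external* removal — internal exchanges between the two boxes cancel.
M_total = 15.40 + 51.54 = 66.940 t.
ΣF_external_out = 6.882 + 6.018 = 12.900 t/yr.
τ = M_total / ΣF_ext = 66.940 / 12.900 = 5.189 yr.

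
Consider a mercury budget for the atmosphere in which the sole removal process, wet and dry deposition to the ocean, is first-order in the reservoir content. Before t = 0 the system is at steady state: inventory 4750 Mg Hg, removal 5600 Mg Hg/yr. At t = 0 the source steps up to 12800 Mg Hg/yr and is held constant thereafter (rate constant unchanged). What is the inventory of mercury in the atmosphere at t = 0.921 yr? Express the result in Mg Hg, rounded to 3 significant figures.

8800 Mg Hg

Residence time τ = M₀/F₀ = 0.8482 yr. The eventual steady state is M_∞ = M₀·(F₁/F₀) = 4750 × 12800/5600 = 10857 Mg Hg.
The anomaly ΔM(t) = M(t) − M_∞ decays as ΔM₀·e^(−t/τ) with ΔM₀ = 4750 − 10857 = −6107 Mg Hg.
At t = 0.921 yr, e^(−t/τ) = e^(−1.086) = 0.3376, so ΔM = −2062 Mg Hg and M = 10857 − 2062 = 8795.2 Mg Hg.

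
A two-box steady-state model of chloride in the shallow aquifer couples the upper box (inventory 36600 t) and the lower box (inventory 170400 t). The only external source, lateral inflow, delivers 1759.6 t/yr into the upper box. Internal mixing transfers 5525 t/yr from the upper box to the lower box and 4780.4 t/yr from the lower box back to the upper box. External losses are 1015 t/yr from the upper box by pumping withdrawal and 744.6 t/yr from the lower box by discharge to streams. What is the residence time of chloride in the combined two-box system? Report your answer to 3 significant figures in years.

Residence time in the combined system uses the total inventory and the total *external* removal — internal exchanges between the two boxes cancel.
M_total = 36600 + 170400 = 207000 t.
ΣF_external_out = 1015 + 744.6 = 1759.6 t/yr.
τ = M_total / ΣF_ext = 207000 / 1759.6 = 117.6 yr.

118 yr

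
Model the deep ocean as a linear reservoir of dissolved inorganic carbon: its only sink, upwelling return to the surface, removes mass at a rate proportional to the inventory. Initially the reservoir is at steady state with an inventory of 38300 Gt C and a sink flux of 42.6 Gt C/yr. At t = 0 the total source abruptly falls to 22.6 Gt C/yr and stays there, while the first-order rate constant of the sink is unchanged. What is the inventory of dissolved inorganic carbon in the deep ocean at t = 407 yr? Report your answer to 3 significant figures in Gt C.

The sink rate constant is k = F₀/M₀ = 42.6/38300 = 0.001112 yr⁻¹.
Solving dM/dt = F₁ − kM with M(0) = M₀ gives M(t) = F₁/k + (M₀ − F₁/k)·e^(−kt).
F₁/k = 22.6/0.001112 = 20319 Gt C; kt = 0.001112 × 407 = 0.4527, e^(−kt) = 0.6359.
M(407) = 20319 + (38300 − 20319) × 0.6359 = 20319 + 11430 = 31753 Gt C.

31800 Gt C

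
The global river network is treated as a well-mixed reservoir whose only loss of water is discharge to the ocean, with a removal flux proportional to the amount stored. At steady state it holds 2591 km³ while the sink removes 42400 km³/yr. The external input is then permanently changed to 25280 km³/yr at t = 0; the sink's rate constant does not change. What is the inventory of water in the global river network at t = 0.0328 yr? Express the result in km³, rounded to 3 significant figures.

2160 km³

τ = M₀/F₀ = 2591/42400 = 0.06111 yr; rate constant k = 1/τ.
New steady state M_∞ = F₁/k = F₁·τ = 25280 × 0.06111 = 1544.8 km³.
M(t) = M_∞ + (M₀ − M_∞)·e^(−t/τ); t/τ = 0.0328/0.06111 = 0.5368, so e^(−t/τ) = 0.5846.
M(t) = 1544.8 + 1046 × 0.5846 = 2156.5 km³.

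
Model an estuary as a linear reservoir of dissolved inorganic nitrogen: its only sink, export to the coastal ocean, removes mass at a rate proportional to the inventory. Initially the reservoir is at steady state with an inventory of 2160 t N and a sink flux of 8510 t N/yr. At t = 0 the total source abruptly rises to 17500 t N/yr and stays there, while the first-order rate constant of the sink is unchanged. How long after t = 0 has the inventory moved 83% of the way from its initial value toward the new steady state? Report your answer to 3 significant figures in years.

0.450 yr

τ = M₀/F₀ = 2160/8510 = 0.2538 yr.
The remaining gap fraction is e^(−t/τ); 83% covered ⇒ e^(−t/τ) = 0.170.
t = −τ ln(0.170) = 0.2538 × 1.772 = 0.4498 yr.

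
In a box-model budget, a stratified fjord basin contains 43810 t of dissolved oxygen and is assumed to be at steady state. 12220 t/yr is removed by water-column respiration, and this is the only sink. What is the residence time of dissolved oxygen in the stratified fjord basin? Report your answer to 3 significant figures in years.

3.59 yr

τ = M / F = 43810 / 12220 = 3.585 yr.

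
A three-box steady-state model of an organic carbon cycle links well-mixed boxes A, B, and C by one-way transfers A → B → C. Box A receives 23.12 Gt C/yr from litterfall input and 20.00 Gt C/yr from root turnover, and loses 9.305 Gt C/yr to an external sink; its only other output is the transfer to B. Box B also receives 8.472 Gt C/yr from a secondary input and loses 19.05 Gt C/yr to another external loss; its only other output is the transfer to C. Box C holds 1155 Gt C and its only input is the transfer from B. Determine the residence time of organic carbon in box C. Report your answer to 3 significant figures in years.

49.7 yr

Box A: F(A→B) = (23.12 + 20.00) − 9.305 = 33.815 Gt C/yr.
Box B: F(B→C) = (33.815 + 8.472) − 19.05 = 23.237 Gt C/yr.
Box C throughput = its input = 23.237 Gt C/yr; τ = 1155 / 23.237 = 49.71 yr.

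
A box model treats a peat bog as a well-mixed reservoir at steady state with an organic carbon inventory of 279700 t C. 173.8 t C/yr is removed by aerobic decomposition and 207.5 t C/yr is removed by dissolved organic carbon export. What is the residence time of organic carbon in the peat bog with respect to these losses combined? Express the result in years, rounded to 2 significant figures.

Total removal = 173.8 + 207.5 = 381.30 t C/yr.
τ = M / ΣF_out = 279700 / 381.30 = 733.5 yr.

730 yr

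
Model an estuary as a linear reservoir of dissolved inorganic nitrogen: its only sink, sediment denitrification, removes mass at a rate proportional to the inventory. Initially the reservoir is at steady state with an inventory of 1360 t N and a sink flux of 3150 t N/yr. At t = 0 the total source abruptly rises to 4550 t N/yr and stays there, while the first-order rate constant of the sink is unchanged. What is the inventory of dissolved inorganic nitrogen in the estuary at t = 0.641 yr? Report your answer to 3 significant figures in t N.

τ = M₀/F₀ = 1360/3150 = 0.4317 yr; rate constant k = 1/τ.
New steady state M_∞ = F₁/k = F₁·τ = 4550 × 0.4317 = 1964.4 t N.
M(t) = M_∞ + (M₀ − M_∞)·e^(−t/τ); t/τ = 0.641/0.4317 = 1.485, so e^(−t/τ) = 0.2266.
M(t) = 1964.4 − 604.4 × 0.2266 = 1827.5 t N.

1830 t N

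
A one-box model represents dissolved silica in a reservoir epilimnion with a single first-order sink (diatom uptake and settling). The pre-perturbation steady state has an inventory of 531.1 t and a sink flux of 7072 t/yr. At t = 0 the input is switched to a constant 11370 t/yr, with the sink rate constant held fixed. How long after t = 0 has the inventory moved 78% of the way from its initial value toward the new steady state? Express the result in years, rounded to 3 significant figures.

τ = M₀/F₀ = 531.1/7072 = 0.07510 yr.
The remaining gap fraction is e^(−t/τ); 78% covered ⇒ e^(−t/τ) = 0.220.
t = −τ ln(0.220) = 0.07510 × 1.514 = 0.1137 yr.

0.114 yr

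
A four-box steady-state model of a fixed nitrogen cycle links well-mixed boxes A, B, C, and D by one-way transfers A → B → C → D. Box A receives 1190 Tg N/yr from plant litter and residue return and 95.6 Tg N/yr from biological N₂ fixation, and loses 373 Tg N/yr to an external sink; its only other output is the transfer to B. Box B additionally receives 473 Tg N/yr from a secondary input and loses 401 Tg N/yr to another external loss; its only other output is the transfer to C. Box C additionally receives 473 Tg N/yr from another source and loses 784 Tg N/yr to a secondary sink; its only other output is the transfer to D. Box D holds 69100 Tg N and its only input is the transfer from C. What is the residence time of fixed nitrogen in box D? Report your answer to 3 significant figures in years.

Box A: F(A→B) = (1190 + 95.6) − 373 = 912.60 Tg N/yr.
Box B: F(B→C) = (912.60 + 473) − 401 = 984.60 Tg N/yr.
Box C: F(C→D) = (984.60 + 473) − 784 = 673.60 Tg N/yr.
Box D throughput = its input = 673.60 Tg N/yr; τ = 69100 / 673.60 = 102.6 yr.

103 yr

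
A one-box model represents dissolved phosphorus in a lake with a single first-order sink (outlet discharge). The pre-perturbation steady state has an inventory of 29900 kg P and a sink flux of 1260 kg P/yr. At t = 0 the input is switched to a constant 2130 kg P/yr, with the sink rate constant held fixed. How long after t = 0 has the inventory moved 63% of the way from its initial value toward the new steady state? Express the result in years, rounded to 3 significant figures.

τ = M₀/F₀ = 29900/1260 = 23.73 yr.
The remaining gap fraction is e^(−t/τ); 63% covered ⇒ e^(−t/τ) = 0.370.
t = −τ ln(0.370) = 23.73 × 0.9943 = 23.59 yr.

23.6 yr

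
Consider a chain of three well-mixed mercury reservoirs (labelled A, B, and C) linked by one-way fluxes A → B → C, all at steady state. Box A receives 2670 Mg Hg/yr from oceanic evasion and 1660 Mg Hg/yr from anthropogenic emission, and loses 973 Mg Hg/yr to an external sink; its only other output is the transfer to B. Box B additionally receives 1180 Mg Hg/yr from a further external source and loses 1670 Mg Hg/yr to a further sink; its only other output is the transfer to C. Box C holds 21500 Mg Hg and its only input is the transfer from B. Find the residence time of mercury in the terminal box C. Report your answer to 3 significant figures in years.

Box A: F(A→B) = (2670 + 1660) − 973 = 3357.0 Mg Hg/yr.
Box B: F(B→C) = (3357.0 + 1180) − 1670 = 2867.0 Mg Hg/yr.
Box C throughput = its input = 2867.0 Mg Hg/yr; τ = 21500 / 2867.0 = 7.499 yr.

7.50 yr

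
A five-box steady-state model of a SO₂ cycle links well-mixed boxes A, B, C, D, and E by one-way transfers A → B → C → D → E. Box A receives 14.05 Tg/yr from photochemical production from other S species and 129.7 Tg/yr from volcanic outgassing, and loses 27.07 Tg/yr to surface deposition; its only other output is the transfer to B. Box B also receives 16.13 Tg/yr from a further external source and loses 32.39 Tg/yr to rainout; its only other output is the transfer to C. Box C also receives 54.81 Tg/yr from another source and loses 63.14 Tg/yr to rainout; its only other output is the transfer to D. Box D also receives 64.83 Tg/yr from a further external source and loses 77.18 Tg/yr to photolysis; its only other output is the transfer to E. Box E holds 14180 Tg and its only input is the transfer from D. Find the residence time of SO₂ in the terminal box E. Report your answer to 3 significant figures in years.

178 yr

Box A: F(A→B) = (14.05 + 129.7) − 27.07 = 116.68 Tg/yr.
Box B: F(B→C) = (116.68 + 16.13) − 32.39 = 100.42 Tg/yr.
Box C: F(C→D) = (100.42 + 54.81) − 63.14 = 92.090 Tg/yr.
Box D: F(D→E) = (92.090 + 64.83) − 77.18 = 79.740 Tg/yr.
Box E throughput = its input = 79.740 Tg/yr; τ = 14180 / 79.740 = 177.8 yr.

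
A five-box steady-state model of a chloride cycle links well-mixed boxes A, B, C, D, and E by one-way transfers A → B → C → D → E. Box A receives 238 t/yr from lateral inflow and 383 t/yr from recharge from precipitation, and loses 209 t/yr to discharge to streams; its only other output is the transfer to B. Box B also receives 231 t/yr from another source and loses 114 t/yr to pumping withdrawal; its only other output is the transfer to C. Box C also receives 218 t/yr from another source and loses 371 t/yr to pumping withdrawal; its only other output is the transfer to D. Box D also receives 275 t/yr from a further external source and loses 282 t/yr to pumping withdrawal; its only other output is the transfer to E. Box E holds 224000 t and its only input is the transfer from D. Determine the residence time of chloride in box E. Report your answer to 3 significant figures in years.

607 yr

Box A: F(A→B) = (238 + 383) − 209 = 412.00 t/yr.
Box B: F(B→C) = (412.00 + 231) − 114 = 529.00 t/yr.
Box C: F(C→D) = (529.00 + 218) − 371 = 376.00 t/yr.
Box D: F(D→E) = (376.00 + 275) − 282 = 369.00 t/yr.
Box E throughput = its input = 369.00 t/yr; τ = 224000 / 369.00 = 607.0 yr.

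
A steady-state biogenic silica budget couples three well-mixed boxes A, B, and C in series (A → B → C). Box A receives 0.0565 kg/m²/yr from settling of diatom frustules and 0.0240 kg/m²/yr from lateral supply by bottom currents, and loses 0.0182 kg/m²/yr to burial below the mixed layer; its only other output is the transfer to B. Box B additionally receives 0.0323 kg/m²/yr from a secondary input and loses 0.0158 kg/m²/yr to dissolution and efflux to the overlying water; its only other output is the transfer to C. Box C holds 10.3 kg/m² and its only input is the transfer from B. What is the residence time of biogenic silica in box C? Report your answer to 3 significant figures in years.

Box A: F(A→B) = (0.0565 + 0.0240) − 0.0182 = 0.062300 kg/m²/yr.
Box B: F(B→C) = (0.062300 + 0.0323) − 0.0158 = 0.078800 kg/m²/yr.
Box C throughput = its input = 0.078800 kg/m²/yr; τ = 10.3 / 0.078800 = 130.7 yr.

131 yr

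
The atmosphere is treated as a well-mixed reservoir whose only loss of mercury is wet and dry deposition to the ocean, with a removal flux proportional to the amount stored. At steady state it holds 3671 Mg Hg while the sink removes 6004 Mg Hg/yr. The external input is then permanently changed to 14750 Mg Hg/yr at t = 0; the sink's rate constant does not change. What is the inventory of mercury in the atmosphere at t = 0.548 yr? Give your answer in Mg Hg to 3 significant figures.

6840 Mg Hg

τ = M₀/F₀ = 3671/6004 = 0.6114 yr; rate constant k = 1/τ.
New steady state M_∞ = F₁/k = F₁·τ = 14750 × 0.6114 = 9018.5 Mg Hg.
M(t) = M_∞ + (M₀ − M_∞)·e^(−t/τ); t/τ = 0.548/0.6114 = 0.8963, so e^(−t/τ) = 0.4081.
M(t) = 9018.5 − 5348 × 0.4081 = 6836.3 Mg Hg.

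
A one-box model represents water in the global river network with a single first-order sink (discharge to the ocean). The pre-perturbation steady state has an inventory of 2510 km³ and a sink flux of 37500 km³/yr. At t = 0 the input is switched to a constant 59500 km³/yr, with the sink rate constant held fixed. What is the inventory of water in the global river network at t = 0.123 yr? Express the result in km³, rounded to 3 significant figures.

τ = M₀/F₀ = 2510/37500 = 0.06693 yr; rate constant k = 1/τ.
New steady state M_∞ = F₁/k = F₁·τ = 59500 × 0.06693 = 3982.5 km³.
M(t) = M_∞ + (M₀ − M_∞)·e^(−t/τ); t/τ = 0.123/0.06693 = 1.838, so e^(−t/τ) = 0.1592.
M(t) = 3982.5 − 1473 × 0.1592 = 3748.1 km³.

3750 km³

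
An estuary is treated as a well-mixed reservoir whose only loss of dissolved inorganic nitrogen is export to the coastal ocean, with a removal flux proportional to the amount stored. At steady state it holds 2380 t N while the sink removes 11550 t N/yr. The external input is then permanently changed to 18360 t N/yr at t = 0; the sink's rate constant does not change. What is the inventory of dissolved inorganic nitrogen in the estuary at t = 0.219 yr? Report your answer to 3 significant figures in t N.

3300 t N

The sink rate constant is k = F₀/M₀ = 11550/2380 = 4.853 yr⁻¹.
Solving dM/dt = F₁ − kM with M(0) = M₀ gives M(t) = F₁/k + (M₀ − F₁/k)·e^(−kt).
F₁/k = 18360/4.853 = 3783.3 t N; kt = 4.853 × 0.219 = 1.063, e^(−kt) = 0.3455.
M(0.219) = 3783.3 + (2380 − 3783.3) × 0.3455 = 3783.3 − 484.8 = 3298.5 t N.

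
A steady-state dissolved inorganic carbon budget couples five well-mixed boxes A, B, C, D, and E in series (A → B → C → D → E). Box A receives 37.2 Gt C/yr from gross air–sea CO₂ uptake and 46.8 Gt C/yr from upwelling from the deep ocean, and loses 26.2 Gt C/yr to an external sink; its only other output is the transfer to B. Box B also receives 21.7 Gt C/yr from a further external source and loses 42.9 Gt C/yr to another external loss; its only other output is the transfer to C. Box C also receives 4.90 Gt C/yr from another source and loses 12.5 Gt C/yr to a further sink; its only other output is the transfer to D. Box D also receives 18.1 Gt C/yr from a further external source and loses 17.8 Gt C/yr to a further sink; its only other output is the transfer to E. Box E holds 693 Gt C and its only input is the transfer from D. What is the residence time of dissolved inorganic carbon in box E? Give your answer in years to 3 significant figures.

23.7 yr

Box A: F(A→B) = (37.2 + 46.8) − 26.2 = 57.800 Gt C/yr.
Box B: F(B→C) = (57.800 + 21.7) − 42.9 = 36.600 Gt C/yr.
Box C: F(C→D) = (36.600 + 4.90) − 12.5 = 29.000 Gt C/yr.
Box D: F(D→E) = (29.000 + 18.1) − 17.8 = 29.300 Gt C/yr.
Box E throughput = its input = 29.300 Gt C/yr; τ = 693 / 29.300 = 23.65 yr.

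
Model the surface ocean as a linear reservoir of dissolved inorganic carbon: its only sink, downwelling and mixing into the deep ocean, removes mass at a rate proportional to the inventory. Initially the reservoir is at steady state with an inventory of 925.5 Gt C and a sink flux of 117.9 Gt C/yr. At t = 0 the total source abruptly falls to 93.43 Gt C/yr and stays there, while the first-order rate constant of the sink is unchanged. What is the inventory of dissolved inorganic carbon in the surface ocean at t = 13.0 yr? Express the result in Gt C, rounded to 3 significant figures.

τ = M₀/F₀ = 925.5/117.9 = 7.850 yr; rate constant k = 1/τ.
New steady state M_∞ = F₁/k = F₁·τ = 93.43 × 7.850 = 733.41 Gt C.
M(t) = M_∞ + (M₀ − M_∞)·e^(−t/τ); t/τ = 13.0/7.850 = 1.656, so e^(−t/τ) = 0.1909.
M(t) = 733.41 + 192.1 × 0.1909 = 770.08 Gt C.

770 Gt C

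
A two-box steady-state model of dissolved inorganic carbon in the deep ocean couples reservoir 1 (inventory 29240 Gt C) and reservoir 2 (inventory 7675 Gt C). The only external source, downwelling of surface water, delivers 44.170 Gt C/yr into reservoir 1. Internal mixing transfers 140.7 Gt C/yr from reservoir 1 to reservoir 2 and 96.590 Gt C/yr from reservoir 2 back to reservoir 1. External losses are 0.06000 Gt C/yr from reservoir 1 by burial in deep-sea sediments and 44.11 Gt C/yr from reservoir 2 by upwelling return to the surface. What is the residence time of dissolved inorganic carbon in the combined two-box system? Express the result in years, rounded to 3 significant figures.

836 yr

Treat the two boxes together as one reservoir: the mixing fluxes between them are internal recycling, so τ = ΣM / Σ(external losses).
M_total = 29240 + 7675 = 36915 Gt C.
ΣF_external_out = 0.06000 + 44.11 = 44.170 Gt C/yr.
τ = M_total / ΣF_ext = 36915 / 44.170 = 835.7 yr.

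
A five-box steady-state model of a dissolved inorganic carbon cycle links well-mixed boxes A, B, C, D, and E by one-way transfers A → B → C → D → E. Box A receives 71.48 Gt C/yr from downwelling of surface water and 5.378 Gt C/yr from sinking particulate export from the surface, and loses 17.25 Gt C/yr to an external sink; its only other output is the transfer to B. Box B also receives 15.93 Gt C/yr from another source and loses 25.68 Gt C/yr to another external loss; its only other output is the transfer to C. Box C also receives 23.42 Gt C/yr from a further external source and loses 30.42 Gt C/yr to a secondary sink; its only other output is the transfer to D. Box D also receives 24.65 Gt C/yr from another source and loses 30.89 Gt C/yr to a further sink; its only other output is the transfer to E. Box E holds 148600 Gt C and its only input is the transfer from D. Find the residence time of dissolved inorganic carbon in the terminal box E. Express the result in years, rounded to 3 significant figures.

Box A: F(A→B) = (71.48 + 5.378) − 17.25 = 59.608 Gt C/yr.
Box B: F(B→C) = (59.608 + 15.93) − 25.68 = 49.858 Gt C/yr.
Box C: F(C→D) = (49.858 + 23.42) − 30.42 = 42.858 Gt C/yr.
Box D: F(D→E) = (42.858 + 24.65) − 30.89 = 36.618 Gt C/yr.
Box E throughput = its input = 36.618 Gt C/yr; τ = 148600 / 36.618 = 4058 yr.

4060 yr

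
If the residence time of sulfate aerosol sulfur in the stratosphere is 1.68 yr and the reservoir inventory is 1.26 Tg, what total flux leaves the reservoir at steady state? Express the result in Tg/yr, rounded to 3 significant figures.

0.750 Tg/yr

F = M / τ = 1.26 / 1.68 = 0.7500 Tg/yr.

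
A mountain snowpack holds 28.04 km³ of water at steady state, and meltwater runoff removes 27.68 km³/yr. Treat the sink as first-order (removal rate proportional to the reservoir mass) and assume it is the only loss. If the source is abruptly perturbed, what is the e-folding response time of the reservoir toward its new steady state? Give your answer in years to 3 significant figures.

For a linear reservoir the response time equals the residence time τ = M/F.
τ = 28.04 / 27.68 = 1.013 yr.

1.01 yr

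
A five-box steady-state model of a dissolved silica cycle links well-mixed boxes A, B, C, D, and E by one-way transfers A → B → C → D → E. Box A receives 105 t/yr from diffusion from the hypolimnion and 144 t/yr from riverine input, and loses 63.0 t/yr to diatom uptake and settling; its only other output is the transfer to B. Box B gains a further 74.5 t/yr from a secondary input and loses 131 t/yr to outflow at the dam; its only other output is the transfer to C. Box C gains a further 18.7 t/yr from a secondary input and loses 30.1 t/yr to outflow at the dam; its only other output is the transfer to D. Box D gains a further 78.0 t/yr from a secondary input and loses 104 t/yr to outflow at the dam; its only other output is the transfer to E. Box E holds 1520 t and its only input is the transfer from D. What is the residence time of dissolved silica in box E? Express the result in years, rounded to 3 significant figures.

16.5 yr

Box A: F(A→B) = (105 + 144) − 63.0 = 186.00 t/yr.
Box B: F(B→C) = (186.00 + 74.5) − 131 = 129.50 t/yr.
Box C: F(C→D) = (129.50 + 18.7) − 30.1 = 118.10 t/yr.
Box D: F(D→E) = (118.10 + 78.0) − 104 = 92.100 t/yr.
Box E throughput = its input = 92.100 t/yr; τ = 1520 / 92.100 = 16.50 yr.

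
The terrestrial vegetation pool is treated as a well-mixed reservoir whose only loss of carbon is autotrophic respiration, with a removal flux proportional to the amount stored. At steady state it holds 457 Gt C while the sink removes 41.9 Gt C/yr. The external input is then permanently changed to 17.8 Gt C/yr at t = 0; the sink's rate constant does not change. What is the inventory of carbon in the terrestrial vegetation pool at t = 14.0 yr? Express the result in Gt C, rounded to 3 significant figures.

The sink rate constant is k = F₀/M₀ = 41.9/457 = 0.09168 yr⁻¹.
Solving dM/dt = F₁ − kM with M(0) = M₀ gives M(t) = F₁/k + (M₀ − F₁/k)·e^(−kt).
F₁/k = 17.8/0.09168 = 194.14 Gt C; kt = 0.09168 × 14.0 = 1.284, e^(−kt) = 0.2770.
M(14.0) = 194.14 + (457 − 194.14) × 0.2770 = 194.14 + 72.82 = 266.97 Gt C.

267 Gt C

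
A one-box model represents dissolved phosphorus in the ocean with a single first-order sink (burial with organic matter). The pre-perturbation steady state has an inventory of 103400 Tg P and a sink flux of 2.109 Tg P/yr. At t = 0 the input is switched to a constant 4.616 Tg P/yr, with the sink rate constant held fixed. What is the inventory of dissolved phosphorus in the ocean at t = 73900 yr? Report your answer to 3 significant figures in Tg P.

199000 Tg P

τ = M₀/F₀ = 103400/2.109 = 49030 yr; rate constant k = 1/τ.
New steady state M_∞ = F₁/k = F₁·τ = 4.616 × 49030 = 226310 Tg P.
M(t) = M_∞ + (M₀ − M_∞)·e^(−t/τ); t/τ = 73900/49030 = 1.507, so e^(−t/τ) = 0.2215.
M(t) = 226310 − 122900 × 0.2215 = 199090 Tg P.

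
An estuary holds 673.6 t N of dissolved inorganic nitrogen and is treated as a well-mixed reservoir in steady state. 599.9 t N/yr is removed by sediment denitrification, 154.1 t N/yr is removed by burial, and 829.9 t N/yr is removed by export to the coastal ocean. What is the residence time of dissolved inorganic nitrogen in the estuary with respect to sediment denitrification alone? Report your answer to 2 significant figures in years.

Residence time with respect to a single sink: τ = M / F_sink.
τ = 673.6 / 599.9 = 1.123 yr.

1.1 yr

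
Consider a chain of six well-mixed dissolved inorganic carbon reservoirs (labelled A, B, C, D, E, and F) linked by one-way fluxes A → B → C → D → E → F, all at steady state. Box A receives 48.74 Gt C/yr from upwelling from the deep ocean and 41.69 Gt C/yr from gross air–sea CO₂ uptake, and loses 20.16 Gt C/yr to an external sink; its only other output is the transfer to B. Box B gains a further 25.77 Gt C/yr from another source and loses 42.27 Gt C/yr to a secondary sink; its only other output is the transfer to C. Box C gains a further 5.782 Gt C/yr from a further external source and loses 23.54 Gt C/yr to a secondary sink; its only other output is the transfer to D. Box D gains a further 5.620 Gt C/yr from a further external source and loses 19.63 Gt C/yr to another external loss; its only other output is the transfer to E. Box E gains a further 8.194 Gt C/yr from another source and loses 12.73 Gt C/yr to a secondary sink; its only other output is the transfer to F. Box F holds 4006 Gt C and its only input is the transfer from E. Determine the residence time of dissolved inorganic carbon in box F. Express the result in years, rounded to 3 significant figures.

229 yr

Box A: F(A→B) = (48.74 + 41.69) − 20.16 = 70.270 Gt C/yr.
Box B: F(B→C) = (70.270 + 25.77) − 42.27 = 53.770 Gt C/yr.
Box C: F(C→D) = (53.770 + 5.782) − 23.54 = 36.012 Gt C/yr.
Box D: F(D→E) = (36.012 + 5.620) − 19.63 = 22.002 Gt C/yr.
Box E: F(E→F) = (22.002 + 8.194) − 12.73 = 17.466 Gt C/yr.
Box F throughput = its input = 17.466 Gt C/yr; τ = 4006 / 17.466 = 229.4 yr.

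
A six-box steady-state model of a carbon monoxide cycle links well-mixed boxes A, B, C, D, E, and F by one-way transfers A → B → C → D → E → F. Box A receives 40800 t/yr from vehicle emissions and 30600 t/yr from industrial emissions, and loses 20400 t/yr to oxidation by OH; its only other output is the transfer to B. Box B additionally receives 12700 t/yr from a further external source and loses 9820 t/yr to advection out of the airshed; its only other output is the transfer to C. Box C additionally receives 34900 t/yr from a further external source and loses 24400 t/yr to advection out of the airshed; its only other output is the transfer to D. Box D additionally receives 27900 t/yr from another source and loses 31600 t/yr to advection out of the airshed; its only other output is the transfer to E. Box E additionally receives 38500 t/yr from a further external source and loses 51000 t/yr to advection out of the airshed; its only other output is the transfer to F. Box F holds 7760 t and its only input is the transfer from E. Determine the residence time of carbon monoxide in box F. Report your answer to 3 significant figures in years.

0.161 yr

Box A: F(A→B) = (40800 + 30600) − 20400 = 51000 t/yr.
Box B: F(B→C) = (51000 + 12700) − 9820 = 53880 t/yr.
Box C: F(C→D) = (53880 + 34900) − 24400 = 64380 t/yr.
Box D: F(D→E) = (64380 + 27900) − 31600 = 60680 t/yr.
Box E: F(E→F) = (60680 + 38500) − 51000 = 48180 t/yr.
Box F throughput = its input = 48180 t/yr; τ = 7760 / 48180 = 0.1611 yr.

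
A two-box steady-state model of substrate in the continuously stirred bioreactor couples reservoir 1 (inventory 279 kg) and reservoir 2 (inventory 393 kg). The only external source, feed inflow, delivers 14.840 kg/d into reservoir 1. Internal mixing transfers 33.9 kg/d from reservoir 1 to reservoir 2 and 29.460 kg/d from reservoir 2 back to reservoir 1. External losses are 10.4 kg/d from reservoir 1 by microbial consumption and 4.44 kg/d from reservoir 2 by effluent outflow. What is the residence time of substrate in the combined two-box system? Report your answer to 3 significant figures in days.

For the system as a whole, the A↔B exchange is internal and contributes nothing to the throughput; only the external sinks remove mass.
M_total = 279 + 393 = 672.00 kg.
ΣF_external_out = 10.4 + 4.44 = 14.840 kg/d.
τ = M_total / ΣF_ext = 672.00 / 14.840 = 45.28 d.

45.3 d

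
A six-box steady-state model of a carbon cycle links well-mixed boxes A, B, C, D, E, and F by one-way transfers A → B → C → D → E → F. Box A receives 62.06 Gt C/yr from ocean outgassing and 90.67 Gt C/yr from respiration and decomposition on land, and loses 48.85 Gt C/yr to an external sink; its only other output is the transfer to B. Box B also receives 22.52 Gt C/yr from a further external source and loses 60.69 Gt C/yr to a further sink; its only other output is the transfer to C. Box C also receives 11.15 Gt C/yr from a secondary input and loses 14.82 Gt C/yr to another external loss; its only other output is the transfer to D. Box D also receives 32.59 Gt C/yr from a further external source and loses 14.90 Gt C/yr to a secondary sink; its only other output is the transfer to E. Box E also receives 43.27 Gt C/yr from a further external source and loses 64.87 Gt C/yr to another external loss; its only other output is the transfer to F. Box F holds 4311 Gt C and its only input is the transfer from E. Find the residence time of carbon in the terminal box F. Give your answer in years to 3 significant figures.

Box A: F(A→B) = (62.06 + 90.67) − 48.85 = 103.88 Gt C/yr.
Box B: F(B→C) = (103.88 + 22.52) − 60.69 = 65.710 Gt C/yr.
Box C: F(C→D) = (65.710 + 11.15) − 14.82 = 62.040 Gt C/yr.
Box D: F(D→E) = (62.040 + 32.59) − 14.90 = 79.730 Gt C/yr.
Box E: F(E→F) = (79.730 + 43.27) − 64.87 = 58.130 Gt C/yr.
Box F throughput = its input = 58.130 Gt C/yr; τ = 4311 / 58.130 = 74.16 yr.

74.2 yr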